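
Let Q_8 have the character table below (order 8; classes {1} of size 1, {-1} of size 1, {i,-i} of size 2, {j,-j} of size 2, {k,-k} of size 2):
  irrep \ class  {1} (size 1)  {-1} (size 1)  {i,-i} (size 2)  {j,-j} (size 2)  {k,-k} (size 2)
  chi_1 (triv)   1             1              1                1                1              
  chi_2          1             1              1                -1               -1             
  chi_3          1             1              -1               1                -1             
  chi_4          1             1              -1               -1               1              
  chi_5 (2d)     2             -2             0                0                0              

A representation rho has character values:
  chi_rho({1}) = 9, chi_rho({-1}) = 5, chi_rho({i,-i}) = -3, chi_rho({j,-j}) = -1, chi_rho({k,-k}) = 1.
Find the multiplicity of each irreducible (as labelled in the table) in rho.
Multiplicities: chi_1: 1, chi_2: 1, chi_3: 2, chi_4: 3, chi_5: 1.

Proof sketch: Use <chi_rho, chi> = (1/|G|) sum_C |C| * chi_rho(C) * conj(chi(C)) with |G| = 8 for each irreducible chi in the table:
  <chi_rho, chi_1> = (1/8)[1*(9)*conj(1) + 1*(5)*conj(1) + 2*(-3)*conj(1) + 2*(-1)*conj(1) + 2*(1)*conj(1)]
      = (1/8)[(9) + (5) + (-6) + (-2) + (2)] = 8/8 = 1
  <chi_rho, chi_2> = (1/8)[1*(9)*conj(1) + 1*(5)*conj(1) + 2*(-3)*conj(1) + 2*(-1)*conj(-1) + 2*(1)*conj(-1)]
      = (1/8)[(9) + (5) + (-6) + (2) + (-2)] = 8/8 = 1
  <chi_rho, chi_3> = (1/8)[1*(9)*conj(1) + 1*(5)*conj(1) + 2*(-3)*conj(-1) + 2*(-1)*conj(1) + 2*(1)*conj(-1)]
      = (1/8)[(9) + (5) + (6) + (-2) + (-2)] = 16/8 = 2
  <chi_rho, chi_4> = (1/8)[1*(9)*conj(1) + 1*(5)*conj(1) + 2*(-3)*conj(-1) + 2*(-1)*conj(-1) + 2*(1)*conj(1)]
      = (1/8)[(9) + (5) + (6) + (2) + (2)] = 24/8 = 3
  <chi_rho, chi_5> = (1/8)[1*(9)*conj(2) + 1*(5)*conj(-2) + 2*(-3)*conj(0) + 2*(-1)*conj(0) + 2*(1)*conj(0)]
      = (1/8)[(18) + (-10) + (0) + (0) + (0)] = 8/8 = 1
Dimension check: dim(rho) = sum (mult * dim) = 1*1 + 1*1 + 2*1 + 3*1 + 1*2 = 9 = chi_rho(e) = 9.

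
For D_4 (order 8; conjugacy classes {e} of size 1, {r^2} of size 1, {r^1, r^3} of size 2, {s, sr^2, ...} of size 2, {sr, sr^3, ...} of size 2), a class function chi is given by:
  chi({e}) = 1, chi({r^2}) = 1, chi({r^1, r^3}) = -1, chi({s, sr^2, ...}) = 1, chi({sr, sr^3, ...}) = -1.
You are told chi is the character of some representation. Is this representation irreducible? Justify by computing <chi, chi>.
Irreducible: <chi, chi> = 1.

Argument: <chi, chi> = (1/|G|) sum_C |C| * |chi(C)|^2 = (1/8)[1*|1|^2 + 1*|1|^2 + 2*|-1|^2 + 2*|1|^2 + 2*|-1|^2]
  = (1/8)[(1) + (1) + (2) + (2) + (2)] = 8/8 = 1.
A character is irreducible iff <chi, chi> = 1, so this representation is irreducible.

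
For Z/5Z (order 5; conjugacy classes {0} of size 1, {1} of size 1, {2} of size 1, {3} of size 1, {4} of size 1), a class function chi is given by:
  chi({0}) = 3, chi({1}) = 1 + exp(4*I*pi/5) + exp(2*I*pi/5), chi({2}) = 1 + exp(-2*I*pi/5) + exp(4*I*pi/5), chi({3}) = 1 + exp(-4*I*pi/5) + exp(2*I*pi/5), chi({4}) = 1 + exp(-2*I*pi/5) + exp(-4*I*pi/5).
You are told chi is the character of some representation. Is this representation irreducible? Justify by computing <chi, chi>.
Not irreducible (reducible): <chi, chi> = 3 > 1.

Proof sketch: <chi, chi> = (1/|G|) sum_C |C| * |chi(C)|^2 = (1/5)[1*|3|^2 + 1*|1 + exp(4*I*pi/5) + exp(2*I*pi/5)|^2 + 1*|1 + exp(-2*I*pi/5) + exp(4*I*pi/5)|^2 + 1*|1 + exp(-4*I*pi/5) + exp(2*I*pi/5)|^2 + 1*|1 + exp(-2*I*pi/5) + exp(-4*I*pi/5)|^2]
  = (1/5)[(9) + (3 + 2*exp(-2*I*pi/5) + exp(-4*I*pi/5) + exp(4*I*pi/5) + 2*exp(2*I*pi/5)) + (3 + 2*exp(-4*I*pi/5) + exp(-2*I*pi/5) + exp(2*I*pi/5) + 2*exp(4*I*pi/5)) + (3 + 2*exp(-4*I*pi/5) + exp(-2*I*pi/5) + exp(2*I*pi/5) + 2*exp(4*I*pi/5)) + (3 + 2*exp(-2*I*pi/5) + exp(-4*I*pi/5) + exp(4*I*pi/5) + 2*exp(2*I*pi/5))] = 15/5 = 3.
(Exp terms are combined using exp(i*s)*conj(exp(i*t)) = exp(i*(s-t)), and sums of them are collapsed using the identity that for every m > 1 the m distinct m-th roots of unity sum to 0, e.g. 1 + exp(2*I*pi/3) + exp(-2*I*pi/3) = 0.)
A character is irreducible iff <chi, chi> = 1, so this representation is reducible.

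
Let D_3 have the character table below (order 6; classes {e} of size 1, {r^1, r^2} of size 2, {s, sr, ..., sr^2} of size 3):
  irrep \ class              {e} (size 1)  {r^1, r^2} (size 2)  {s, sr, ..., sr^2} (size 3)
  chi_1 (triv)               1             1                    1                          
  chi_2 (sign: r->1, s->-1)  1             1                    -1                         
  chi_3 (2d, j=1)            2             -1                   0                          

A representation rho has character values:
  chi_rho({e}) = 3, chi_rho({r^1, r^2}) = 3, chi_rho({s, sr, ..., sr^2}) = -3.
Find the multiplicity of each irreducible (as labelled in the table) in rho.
Multiplicities: chi_1: 0, chi_2: 3, chi_3: 0.

Solution. Use <chi_rho, chi> = (1/|G|) sum_C |C| * chi_rho(C) * conj(chi(C)) with |G| = 6 for each irreducible chi in the table:
  <chi_rho, chi_1> = (1/6)[1*(3)*conj(1) + 2*(3)*conj(1) + 3*(-3)*conj(1)]
      = (1/6)[(3) + (6) + (-9)] = 0/6 = 0
  <chi_rho, chi_2> = (1/6)[1*(3)*conj(1) + 2*(3)*conj(1) + 3*(-3)*conj(-1)]
      = (1/6)[(3) + (6) + (9)] = 18/6 = 3
  <chi_rho, chi_3> = (1/6)[1*(3)*conj(2) + 2*(3)*conj(-1) + 3*(-3)*conj(0)]
      = (1/6)[(6) + (-6) + (0)] = 0/6 = 0
Dimension check: dim(rho) = sum (mult * dim) = 0*1 + 3*1 + 0*2 = 3 = chi_rho(e) = 3.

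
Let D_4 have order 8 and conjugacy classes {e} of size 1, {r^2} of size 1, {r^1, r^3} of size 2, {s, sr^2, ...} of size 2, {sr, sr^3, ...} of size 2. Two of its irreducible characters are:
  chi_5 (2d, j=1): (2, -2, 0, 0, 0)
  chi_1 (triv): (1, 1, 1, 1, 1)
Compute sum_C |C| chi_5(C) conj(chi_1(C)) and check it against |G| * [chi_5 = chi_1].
Sum = 0; so <chi_5, chi_1> = 0 (distinct irreducibles are orthogonal).

Justification: Compute term by term over conjugacy classes (|C| * chi_5(C) * conj(chi_1(C))):
  1*(2)*conj(1) + 1*(-2)*conj(1) + 2*(0)*conj(1) + 2*(0)*conj(1) + 2*(0)*conj(1)
  = (2) + (-2) + (0) + (0) + (0)
  = 0.
Dividing by |G| = 8 gives 0/8 = 0, matching the row-orthogonality relation <chi_5, chi_1> = [chi_5 = chi_1].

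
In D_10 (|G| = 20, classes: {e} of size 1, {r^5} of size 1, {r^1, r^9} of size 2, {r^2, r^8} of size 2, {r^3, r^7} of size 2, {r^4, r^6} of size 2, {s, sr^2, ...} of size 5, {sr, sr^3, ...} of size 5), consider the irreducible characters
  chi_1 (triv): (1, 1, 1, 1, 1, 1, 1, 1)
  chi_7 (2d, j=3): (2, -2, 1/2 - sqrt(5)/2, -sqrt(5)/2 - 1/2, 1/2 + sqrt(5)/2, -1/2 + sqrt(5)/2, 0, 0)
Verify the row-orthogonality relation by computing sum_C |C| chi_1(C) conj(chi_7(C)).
Sum = 0; so <chi_1, chi_7> = 0 (distinct irreducibles are orthogonal).

Explanation: Compute term by term over conjugacy classes (|C| * chi_1(C) * conj(chi_7(C))):
  1*(1)*conj(2) + 1*(1)*conj(-2) + 2*(1)*conj(1/2 - sqrt(5)/2) + 2*(1)*conj(-sqrt(5)/2 - 1/2) + 2*(1)*conj(1/2 + sqrt(5)/2) + 2*(1)*conj(-1/2 + sqrt(5)/2) + 5*(1)*conj(0) + 5*(1)*conj(0)
  = (2) + (-2) + (1 - sqrt(5)) + (-sqrt(5) - 1) + (1 + sqrt(5)) + (-1 + sqrt(5)) + (0) + (0)
  = 0.
Dividing by |G| = 20 gives 0/20 = 0, matching the row-orthogonality relation <chi_1, chi_7> = [chi_1 = chi_7].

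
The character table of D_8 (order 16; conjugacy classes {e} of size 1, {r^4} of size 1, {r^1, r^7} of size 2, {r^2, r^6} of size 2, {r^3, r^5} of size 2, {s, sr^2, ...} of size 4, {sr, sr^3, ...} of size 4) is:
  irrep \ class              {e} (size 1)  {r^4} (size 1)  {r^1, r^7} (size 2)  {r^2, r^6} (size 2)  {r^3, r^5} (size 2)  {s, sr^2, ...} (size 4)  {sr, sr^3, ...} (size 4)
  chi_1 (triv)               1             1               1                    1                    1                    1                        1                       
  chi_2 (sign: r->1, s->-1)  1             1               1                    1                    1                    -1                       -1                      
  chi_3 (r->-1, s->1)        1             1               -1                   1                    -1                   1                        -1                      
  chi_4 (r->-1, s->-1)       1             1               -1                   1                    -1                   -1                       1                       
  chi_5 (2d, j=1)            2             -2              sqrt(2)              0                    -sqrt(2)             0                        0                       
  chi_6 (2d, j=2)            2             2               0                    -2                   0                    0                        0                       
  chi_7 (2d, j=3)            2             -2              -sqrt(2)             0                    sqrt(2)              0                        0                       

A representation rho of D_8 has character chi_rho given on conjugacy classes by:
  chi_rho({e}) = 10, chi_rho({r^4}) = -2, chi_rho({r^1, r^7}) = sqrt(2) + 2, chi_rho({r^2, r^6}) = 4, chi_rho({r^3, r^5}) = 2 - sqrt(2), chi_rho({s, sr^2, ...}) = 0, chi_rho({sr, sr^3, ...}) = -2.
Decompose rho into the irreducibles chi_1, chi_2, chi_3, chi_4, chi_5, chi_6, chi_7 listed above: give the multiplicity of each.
Multiplicities: chi_1: 1, chi_2: 2, chi_3: 1, chi_4: 0, chi_5: 2, chi_6: 0, chi_7: 1.

Use <chi_rho, chi> = (1/|G|) sum_C |C| * chi_rho(C) * conj(chi(C)) with |G| = 16 for each irreducible chi in the table:
  <chi_rho, chi_1> = (1/16)[1*(10)*conj(1) + 1*(-2)*conj(1) + 2*(sqrt(2) + 2)*conj(1) + 2*(4)*conj(1) + 2*(2 - sqrt(2))*conj(1) + 4*(0)*conj(1) + 4*(-2)*conj(1)]
      = (1/16)[(10) + (-2) + (2*sqrt(2) + 4) + (8) + (4 - 2*sqrt(2)) + (0) + (-8)] = 16/16 = 1
  <chi_rho, chi_2> = (1/16)[1*(10)*conj(1) + 1*(-2)*conj(1) + 2*(sqrt(2) + 2)*conj(1) + 2*(4)*conj(1) + 2*(2 - sqrt(2))*conj(1) + 4*(0)*conj(-1) + 4*(-2)*conj(-1)]
      = (1/16)[(10) + (-2) + (2*sqrt(2) + 4) + (8) + (4 - 2*sqrt(2)) + (0) + (8)] = 32/16 = 2
  <chi_rho, chi_3> = (1/16)[1*(10)*conj(1) + 1*(-2)*conj(1) + 2*(sqrt(2) + 2)*conj(-1) + 2*(4)*conj(1) + 2*(2 - sqrt(2))*conj(-1) + 4*(0)*conj(1) + 4*(-2)*conj(-1)]
      = (1/16)[(10) + (-2) + (-4 - 2*sqrt(2)) + (8) + (-4 + 2*sqrt(2)) + (0) + (8)] = 16/16 = 1
  <chi_rho, chi_4> = (1/16)[1*(10)*conj(1) + 1*(-2)*conj(1) + 2*(sqrt(2) + 2)*conj(-1) + 2*(4)*conj(1) + 2*(2 - sqrt(2))*conj(-1) + 4*(0)*conj(-1) + 4*(-2)*conj(1)]
      = (1/16)[(10) + (-2) + (-4 - 2*sqrt(2)) + (8) + (-4 + 2*sqrt(2)) + (0) + (-8)] = 0/16 = 0
  <chi_rho, chi_5> = (1/16)[1*(10)*conj(2) + 1*(-2)*conj(-2) + 2*(sqrt(2) + 2)*conj(sqrt(2)) + 2*(4)*conj(0) + 2*(2 - sqrt(2))*conj(-sqrt(2)) + 4*(0)*conj(0) + 4*(-2)*conj(0)]
      = (1/16)[(20) + (4) + (4 + 4*sqrt(2)) + (0) + (4 - 4*sqrt(2)) + (0) + (0)] = 32/16 = 2
  <chi_rho, chi_6> = (1/16)[1*(10)*conj(2) + 1*(-2)*conj(2) + 2*(sqrt(2) + 2)*conj(0) + 2*(4)*conj(-2) + 2*(2 - sqrt(2))*conj(0) + 4*(0)*conj(0) + 4*(-2)*conj(0)]
      = (1/16)[(20) + (-4) + (0) + (-16) + (0) + (0) + (0)] = 0/16 = 0
  <chi_rho, chi_7> = (1/16)[1*(10)*conj(2) + 1*(-2)*conj(-2) + 2*(sqrt(2) + 2)*conj(-sqrt(2)) + 2*(4)*conj(0) + 2*(2 - sqrt(2))*conj(sqrt(2)) + 4*(0)*conj(0) + 4*(-2)*conj(0)]
      = (1/16)[(20) + (4) + (-4*sqrt(2) - 4) + (0) + (-4 + 4*sqrt(2)) + (0) + (0)] = 16/16 = 1
Dimension check: dim(rho) = sum (mult * dim) = 1*1 + 2*1 + 1*1 + 0*1 + 2*2 + 0*2 + 1*2 = 10 = chi_rho(e) = 10.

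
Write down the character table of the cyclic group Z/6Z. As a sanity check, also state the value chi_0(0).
Character table of Z/6Z (irreps indexed chi_0,...,chi_5 with chi_k(m) = zeta_6^(k*m), zeta_6 = exp(2*pi*i/6)):
  irrep \ class  {0} (size 1)  {1} (size 1)    {2} (size 1)    {3} (size 1)  {4} (size 1)    {5} (size 1)  
  chi_0          1             1               1               1             1               1             
  chi_1          1             exp(I*pi/3)     exp(2*I*pi/3)   -1            exp(-2*I*pi/3)  exp(-I*pi/3)  
  chi_2          1             exp(2*I*pi/3)   exp(-2*I*pi/3)  1             exp(2*I*pi/3)   exp(-2*I*pi/3)
  chi_3          1             -1              1               -1            1               -1            
  chi_4          1             exp(-2*I*pi/3)  exp(2*I*pi/3)   1             exp(-2*I*pi/3)  exp(2*I*pi/3) 
  chi_5          1             exp(-I*pi/3)    exp(-2*I*pi/3)  -1            exp(2*I*pi/3)   exp(I*pi/3)   

Spot check: chi_0(0) = zeta_6^(0*0) = zeta_6^0 = 1.

Argument: Z/6Z is abelian, so all 6 irreducible complex representations are 1-dimensional. They are given by chi_k(m) = zeta_6^(k*m) for k = 0,...,5. Row orthogonality: sum_m chi_k(m) conj(chi_l(m)) = 6 * [k = l].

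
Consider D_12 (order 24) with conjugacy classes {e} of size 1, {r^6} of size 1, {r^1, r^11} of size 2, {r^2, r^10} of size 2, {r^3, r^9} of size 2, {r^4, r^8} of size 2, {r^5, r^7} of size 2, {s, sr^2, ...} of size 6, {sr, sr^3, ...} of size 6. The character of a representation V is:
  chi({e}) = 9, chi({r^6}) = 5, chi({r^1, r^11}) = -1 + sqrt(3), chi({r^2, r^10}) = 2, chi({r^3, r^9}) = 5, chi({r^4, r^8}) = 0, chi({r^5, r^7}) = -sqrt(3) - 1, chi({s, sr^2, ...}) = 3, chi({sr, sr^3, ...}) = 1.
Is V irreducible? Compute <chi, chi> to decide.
Not irreducible (reducible): <chi, chi> = 10 > 1.

Explanation: <chi, chi> = (1/|G|) sum_C |C| * |chi(C)|^2 = (1/24)[1*|9|^2 + 1*|5|^2 + 2*|-1 + sqrt(3)|^2 + 2*|2|^2 + 2*|5|^2 + 2*|0|^2 + 2*|-sqrt(3) - 1|^2 + 6*|3|^2 + 6*|1|^2]
  = (1/24)[(81) + (25) + (8 - 4*sqrt(3)) + (8) + (50) + (0) + (4*sqrt(3) + 8) + (54) + (6)] = 240/24 = 10.
A character is irreducible iff <chi, chi> = 1, so this representation is reducible.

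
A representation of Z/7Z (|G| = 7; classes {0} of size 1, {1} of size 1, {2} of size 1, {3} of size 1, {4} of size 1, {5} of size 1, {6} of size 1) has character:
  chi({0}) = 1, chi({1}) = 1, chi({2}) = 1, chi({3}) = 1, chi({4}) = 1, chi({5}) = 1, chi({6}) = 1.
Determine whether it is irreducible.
Irreducible: <chi, chi> = 1.

Solution. <chi, chi> = (1/|G|) sum_C |C| * |chi(C)|^2 = (1/7)[1*|1|^2 + 1*|1|^2 + 1*|1|^2 + 1*|1|^2 + 1*|1|^2 + 1*|1|^2 + 1*|1|^2]
  = (1/7)[(1) + (1) + (1) + (1) + (1) + (1) + (1)] = 7/7 = 1.
(Exp terms are combined using exp(i*s)*conj(exp(i*t)) = exp(i*(s-t)), and sums of them are collapsed using the identity that for every m > 1 the m distinct m-th roots of unity sum to 0, e.g. 1 + exp(2*I*pi/3) + exp(-2*I*pi/3) = 0.)
A character is irreducible iff <chi, chi> = 1, so this representation is irreducible.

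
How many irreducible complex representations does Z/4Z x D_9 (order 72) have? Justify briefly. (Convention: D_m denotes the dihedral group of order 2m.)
24

Explanation: The number of irreducible complex representations of a finite group equals its number of conjugacy classes. For a direct product, #classes(G x H) = #classes(G) * #classes(H). Z/4Z has 4 classes (abelian), D_9 has 6 classes, so 4 * 6 = 24, so Z/4Z x D_9 (order 72) has exactly 24 irreducible complex representations.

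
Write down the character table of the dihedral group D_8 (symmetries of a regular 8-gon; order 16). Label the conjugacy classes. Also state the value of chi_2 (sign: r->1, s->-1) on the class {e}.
Conjugacy classes: {e} of size 1, {r^4} of size 1, {r^1, r^7} of size 2, {r^2, r^6} of size 2, {r^3, r^5} of size 2, {s, sr^2, ...} of size 4, {sr, sr^3, ...} of size 4.
Character table:
  irrep \ class              {e} (size 1)  {r^4} (size 1)  {r^1, r^7} (size 2)  {r^2, r^6} (size 2)  {r^3, r^5} (size 2)  {s, sr^2, ...} (size 4)  {sr, sr^3, ...} (size 4)
  chi_1 (triv)               1             1               1                    1                    1                    1                        1                       
  chi_2 (sign: r->1, s->-1)  1             1               1                    1                    1                    -1                       -1                      
  chi_3 (r->-1, s->1)        1             1               -1                   1                    -1                   1                        -1                      
  chi_4 (r->-1, s->-1)       1             1               -1                   1                    -1                   -1                       1                       
  chi_5 (2d, j=1)            2             -2              sqrt(2)              0                    -sqrt(2)             0                        0                       
  chi_6 (2d, j=2)            2             2               0                    -2                   0                    0                        0                       
  chi_7 (2d, j=3)            2             -2              -sqrt(2)             0                    sqrt(2)              0                        0                       

Spot check: chi_2 (sign: r->1, s->-1) on {e} = 1.

Details: D_8 has order 2*8 = 16 with 7 conjugacy classes, hence 7 irreducibles. Sum of squared dims 1 + 1 + 1 + 1 + 4 + 4 + 4 = 16 = |G|. Linear characters come from the abelianisation; the 2-dimensional irreps have character r^k -> 2*cos(2*pi*j*k/8), reflections -> 0.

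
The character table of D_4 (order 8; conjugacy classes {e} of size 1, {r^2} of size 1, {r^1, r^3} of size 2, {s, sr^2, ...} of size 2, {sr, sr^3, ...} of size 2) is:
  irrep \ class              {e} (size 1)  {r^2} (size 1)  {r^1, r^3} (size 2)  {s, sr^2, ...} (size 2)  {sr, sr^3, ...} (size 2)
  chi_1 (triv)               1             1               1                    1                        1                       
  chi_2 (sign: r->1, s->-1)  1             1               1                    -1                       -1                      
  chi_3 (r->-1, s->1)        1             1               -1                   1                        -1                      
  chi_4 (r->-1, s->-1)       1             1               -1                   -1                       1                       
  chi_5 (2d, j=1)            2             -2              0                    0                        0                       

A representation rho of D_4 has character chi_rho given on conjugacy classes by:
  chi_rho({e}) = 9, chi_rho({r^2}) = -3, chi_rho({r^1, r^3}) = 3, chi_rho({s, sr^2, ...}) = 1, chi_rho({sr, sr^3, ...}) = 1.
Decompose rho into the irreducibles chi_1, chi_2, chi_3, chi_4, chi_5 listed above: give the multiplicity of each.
Multiplicities: chi_1: 2, chi_2: 1, chi_3: 0, chi_4: 0, chi_5: 3.

Details: Use <chi_rho, chi> = (1/|G|) sum_C |C| * chi_rho(C) * conj(chi(C)) with |G| = 8 for each irreducible chi in the table:
  <chi_rho, chi_1> = (1/8)[1*(9)*conj(1) + 1*(-3)*conj(1) + 2*(3)*conj(1) + 2*(1)*conj(1) + 2*(1)*conj(1)]
      = (1/8)[(9) + (-3) + (6) + (2) + (2)] = 16/8 = 2
  <chi_rho, chi_2> = (1/8)[1*(9)*conj(1) + 1*(-3)*conj(1) + 2*(3)*conj(1) + 2*(1)*conj(-1) + 2*(1)*conj(-1)]
      = (1/8)[(9) + (-3) + (6) + (-2) + (-2)] = 8/8 = 1
  <chi_rho, chi_3> = (1/8)[1*(9)*conj(1) + 1*(-3)*conj(1) + 2*(3)*conj(-1) + 2*(1)*conj(1) + 2*(1)*conj(-1)]
      = (1/8)[(9) + (-3) + (-6) + (2) + (-2)] = 0/8 = 0
  <chi_rho, chi_4> = (1/8)[1*(9)*conj(1) + 1*(-3)*conj(1) + 2*(3)*conj(-1) + 2*(1)*conj(-1) + 2*(1)*conj(1)]
      = (1/8)[(9) + (-3) + (-6) + (-2) + (2)] = 0/8 = 0
  <chi_rho, chi_5> = (1/8)[1*(9)*conj(2) + 1*(-3)*conj(-2) + 2*(3)*conj(0) + 2*(1)*conj(0) + 2*(1)*conj(0)]
      = (1/8)[(18) + (6) + (0) + (0) + (0)] = 24/8 = 3
Dimension check: dim(rho) = sum (mult * dim) = 2*1 + 1*1 + 0*1 + 0*1 + 3*2 = 9 = chi_rho(e) = 9.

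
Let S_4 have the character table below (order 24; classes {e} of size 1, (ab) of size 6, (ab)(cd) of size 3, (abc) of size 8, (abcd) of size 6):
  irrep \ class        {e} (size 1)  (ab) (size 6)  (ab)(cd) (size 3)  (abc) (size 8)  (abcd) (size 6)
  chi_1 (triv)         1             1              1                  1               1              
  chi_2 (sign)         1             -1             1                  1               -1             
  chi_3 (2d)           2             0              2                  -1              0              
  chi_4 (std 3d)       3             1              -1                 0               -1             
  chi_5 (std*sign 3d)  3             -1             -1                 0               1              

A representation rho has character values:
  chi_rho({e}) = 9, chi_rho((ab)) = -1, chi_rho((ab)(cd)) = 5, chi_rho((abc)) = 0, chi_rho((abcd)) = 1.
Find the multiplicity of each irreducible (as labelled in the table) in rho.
Multiplicities: chi_1: 1, chi_2: 1, chi_3: 2, chi_4: 0, chi_5: 1.

Details: Use <chi_rho, chi> = (1/|G|) sum_C |C| * chi_rho(C) * conj(chi(C)) with |G| = 24 for each irreducible chi in the table:
  <chi_rho, chi_1> = (1/24)[1*(9)*conj(1) + 6*(-1)*conj(1) + 3*(5)*conj(1) + 8*(0)*conj(1) + 6*(1)*conj(1)]
      = (1/24)[(9) + (-6) + (15) + (0) + (6)] = 24/24 = 1
  <chi_rho, chi_2> = (1/24)[1*(9)*conj(1) + 6*(-1)*conj(-1) + 3*(5)*conj(1) + 8*(0)*conj(1) + 6*(1)*conj(-1)]
      = (1/24)[(9) + (6) + (15) + (0) + (-6)] = 24/24 = 1
  <chi_rho, chi_3> = (1/24)[1*(9)*conj(2) + 6*(-1)*conj(0) + 3*(5)*conj(2) + 8*(0)*conj(-1) + 6*(1)*conj(0)]
      = (1/24)[(18) + (0) + (30) + (0) + (0)] = 48/24 = 2
  <chi_rho, chi_4> = (1/24)[1*(9)*conj(3) + 6*(-1)*conj(1) + 3*(5)*conj(-1) + 8*(0)*conj(0) + 6*(1)*conj(-1)]
      = (1/24)[(27) + (-6) + (-15) + (0) + (-6)] = 0/24 = 0
  <chi_rho, chi_5> = (1/24)[1*(9)*conj(3) + 6*(-1)*conj(-1) + 3*(5)*conj(-1) + 8*(0)*conj(0) + 6*(1)*conj(1)]
      = (1/24)[(27) + (6) + (-15) + (0) + (6)] = 24/24 = 1
Dimension check: dim(rho) = sum (mult * dim) = 1*1 + 1*1 + 2*2 + 0*3 + 1*3 = 9 = chi_rho(e) = 9.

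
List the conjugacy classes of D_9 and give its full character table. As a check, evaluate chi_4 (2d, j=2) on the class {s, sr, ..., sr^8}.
Conjugacy classes: {e} of size 1, {r^1, r^8} of size 2, {r^2, r^7} of size 2, {r^3, r^6} of size 2, {r^4, r^5} of size 2, {s, sr, ..., sr^8} of size 9.
Character table:
  irrep \ class              {e} (size 1)  {r^1, r^8} (size 2)  {r^2, r^7} (size 2)  {r^3, r^6} (size 2)  {r^4, r^5} (size 2)  {s, sr, ..., sr^8} (size 9)
  chi_1 (triv)               1             1                    1                    1                    1                    1                          
  chi_2 (sign: r->1, s->-1)  1             1                    1                    1                    1                    -1                         
  chi_3 (2d, j=1)            2             2*cos(2*pi/9)        2*cos(4*pi/9)        -1                   -2*cos(pi/9)         0                          
  chi_4 (2d, j=2)            2             2*cos(4*pi/9)        -2*cos(pi/9)         -1                   2*cos(2*pi/9)        0                          
  chi_5 (2d, j=3)            2             -1                   -1                   2                    -1                   0                          
  chi_6 (2d, j=4)            2             -2*cos(pi/9)         2*cos(2*pi/9)        -1                   2*cos(4*pi/9)        0                          

Spot check: chi_4 (2d, j=2) on {s, sr, ..., sr^8} = 0.

Details: D_9 has order 2*9 = 18 with 6 conjugacy classes, hence 6 irreducibles. Sum of squared dims 1 + 1 + 4 + 4 + 4 + 4 = 18 = |G|. Linear characters come from the abelianisation; the 2-dimensional irreps have character r^k -> 2*cos(2*pi*j*k/9), reflections -> 0.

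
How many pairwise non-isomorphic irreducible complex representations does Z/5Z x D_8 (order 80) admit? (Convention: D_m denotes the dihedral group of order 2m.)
35

Working: The number of irreducible complex representations of a finite group equals its number of conjugacy classes. For a direct product, #classes(G x H) = #classes(G) * #classes(H). Z/5Z has 5 classes (abelian), D_8 has 7 classes, so 5 * 7 = 35, so Z/5Z x D_8 (order 80) has exactly 35 irreducible complex representations.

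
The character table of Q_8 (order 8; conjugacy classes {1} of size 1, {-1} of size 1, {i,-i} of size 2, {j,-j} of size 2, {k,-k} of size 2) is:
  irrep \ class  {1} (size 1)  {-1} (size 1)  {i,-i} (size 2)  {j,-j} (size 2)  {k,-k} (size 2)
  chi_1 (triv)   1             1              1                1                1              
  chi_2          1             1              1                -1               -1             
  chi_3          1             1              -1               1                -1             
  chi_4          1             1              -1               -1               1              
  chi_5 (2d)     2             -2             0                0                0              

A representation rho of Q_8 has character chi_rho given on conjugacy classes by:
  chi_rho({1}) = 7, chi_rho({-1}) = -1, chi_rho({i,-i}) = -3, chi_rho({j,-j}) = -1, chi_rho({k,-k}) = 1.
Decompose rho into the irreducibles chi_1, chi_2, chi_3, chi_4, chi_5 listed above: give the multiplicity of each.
Multiplicities: chi_1: 0, chi_2: 0, chi_3: 1, chi_4: 2, chi_5: 2.

Details: Use <chi_rho, chi> = (1/|G|) sum_C |C| * chi_rho(C) * conj(chi(C)) with |G| = 8 for each irreducible chi in the table:
  <chi_rho, chi_1> = (1/8)[1*(7)*conj(1) + 1*(-1)*conj(1) + 2*(-3)*conj(1) + 2*(-1)*conj(1) + 2*(1)*conj(1)]
      = (1/8)[(7) + (-1) + (-6) + (-2) + (2)] = 0/8 = 0
  <chi_rho, chi_2> = (1/8)[1*(7)*conj(1) + 1*(-1)*conj(1) + 2*(-3)*conj(1) + 2*(-1)*conj(-1) + 2*(1)*conj(-1)]
      = (1/8)[(7) + (-1) + (-6) + (2) + (-2)] = 0/8 = 0
  <chi_rho, chi_3> = (1/8)[1*(7)*conj(1) + 1*(-1)*conj(1) + 2*(-3)*conj(-1) + 2*(-1)*conj(1) + 2*(1)*conj(-1)]
      = (1/8)[(7) + (-1) + (6) + (-2) + (-2)] = 8/8 = 1
  <chi_rho, chi_4> = (1/8)[1*(7)*conj(1) + 1*(-1)*conj(1) + 2*(-3)*conj(-1) + 2*(-1)*conj(-1) + 2*(1)*conj(1)]
      = (1/8)[(7) + (-1) + (6) + (2) + (2)] = 16/8 = 2
  <chi_rho, chi_5> = (1/8)[1*(7)*conj(2) + 1*(-1)*conj(-2) + 2*(-3)*conj(0) + 2*(-1)*conj(0) + 2*(1)*conj(0)]
      = (1/8)[(14) + (2) + (0) + (0) + (0)] = 16/8 = 2
Dimension check: dim(rho) = sum (mult * dim) = 0*1 + 0*1 + 1*1 + 2*1 + 2*2 = 7 = chi_rho(e) = 7.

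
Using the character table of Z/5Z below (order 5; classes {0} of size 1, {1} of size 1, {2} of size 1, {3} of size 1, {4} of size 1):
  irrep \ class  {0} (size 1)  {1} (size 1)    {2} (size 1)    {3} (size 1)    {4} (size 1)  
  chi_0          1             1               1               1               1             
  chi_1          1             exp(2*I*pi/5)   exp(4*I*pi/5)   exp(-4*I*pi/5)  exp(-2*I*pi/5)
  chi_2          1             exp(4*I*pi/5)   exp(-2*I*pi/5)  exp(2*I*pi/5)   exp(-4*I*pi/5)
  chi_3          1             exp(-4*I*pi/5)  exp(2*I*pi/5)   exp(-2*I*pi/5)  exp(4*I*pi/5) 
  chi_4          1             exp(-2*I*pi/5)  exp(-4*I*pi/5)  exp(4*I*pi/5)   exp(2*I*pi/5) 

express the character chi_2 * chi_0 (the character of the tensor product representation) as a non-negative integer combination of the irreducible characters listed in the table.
chi_2 tensor chi_0 = chi_2 (all other irreducibles have multiplicity 0).

Justification: The character of a tensor product is the pointwise product (chi_2 * chi_0)(C) = chi_2(C) * chi_0(C):
  {0}: (1)*(1), {1}: (exp(4*I*pi/5))*(1), {2}: (exp(-2*I*pi/5))*(1), {3}: (exp(2*I*pi/5))*(1), {4}: (exp(-4*I*pi/5))*(1)
so (chi_2 * chi_0) takes values
  {0} -> 1, {1} -> exp(4*I*pi/5), {2} -> exp(-2*I*pi/5), {3} -> exp(2*I*pi/5), {4} -> exp(-4*I*pi/5).
Now take the inner product of this character with each irreducible chi from the table, <chi_2*chi_0, chi> = (1/5) sum_C |C| (chi_2*chi_0)(C) conj(chi(C)):
  <chi_2*chi_0, chi_0> = (1/5)[1*(1)*conj(1) + 1*(exp(4*I*pi/5))*conj(1) + 1*(exp(-2*I*pi/5))*conj(1) + 1*(exp(2*I*pi/5))*conj(1) + 1*(exp(-4*I*pi/5))*conj(1)]
      = (1/5)[(1) + (exp(4*I*pi/5)) + (exp(-2*I*pi/5)) + (exp(2*I*pi/5)) + (exp(-4*I*pi/5))] = 0/5 = 0
  <chi_2*chi_0, chi_1> = (1/5)[1*(1)*conj(1) + 1*(exp(4*I*pi/5))*conj(exp(2*I*pi/5)) + 1*(exp(-2*I*pi/5))*conj(exp(4*I*pi/5)) + 1*(exp(2*I*pi/5))*conj(exp(-4*I*pi/5)) + 1*(exp(-4*I*pi/5))*conj(exp(-2*I*pi/5))]
      = (1/5)[(1) + (exp(2*I*pi/5)) + (exp(4*I*pi/5)) + (exp(-4*I*pi/5)) + (exp(-2*I*pi/5))] = 0/5 = 0
  <chi_2*chi_0, chi_2> = (1/5)[1*(1)*conj(1) + 1*(exp(4*I*pi/5))*conj(exp(4*I*pi/5)) + 1*(exp(-2*I*pi/5))*conj(exp(-2*I*pi/5)) + 1*(exp(2*I*pi/5))*conj(exp(2*I*pi/5)) + 1*(exp(-4*I*pi/5))*conj(exp(-4*I*pi/5))]
      = (1/5)[(1) + (1) + (1) + (1) + (1)] = 5/5 = 1
  <chi_2*chi_0, chi_3> = (1/5)[1*(1)*conj(1) + 1*(exp(4*I*pi/5))*conj(exp(-4*I*pi/5)) + 1*(exp(-2*I*pi/5))*conj(exp(2*I*pi/5)) + 1*(exp(2*I*pi/5))*conj(exp(-2*I*pi/5)) + 1*(exp(-4*I*pi/5))*conj(exp(4*I*pi/5))]
      = (1/5)[(1) + (exp(-2*I*pi/5)) + (exp(-4*I*pi/5)) + (exp(4*I*pi/5)) + (exp(2*I*pi/5))] = 0/5 = 0
  <chi_2*chi_0, chi_4> = (1/5)[1*(1)*conj(1) + 1*(exp(4*I*pi/5))*conj(exp(-2*I*pi/5)) + 1*(exp(-2*I*pi/5))*conj(exp(-4*I*pi/5)) + 1*(exp(2*I*pi/5))*conj(exp(4*I*pi/5)) + 1*(exp(-4*I*pi/5))*conj(exp(2*I*pi/5))]
      = (1/5)[(1) + (exp(-4*I*pi/5)) + (exp(2*I*pi/5)) + (exp(-2*I*pi/5)) + (exp(4*I*pi/5))] = 0/5 = 0
(Exp terms are combined using exp(i*s)*conj(exp(i*t)) = exp(i*(s-t)), and sums of them are collapsed using the identity that for every m > 1 the m distinct m-th roots of unity sum to 0, e.g. 1 + exp(2*I*pi/3) + exp(-2*I*pi/3) = 0.)
Hence the multiplicities are chi_2: 1. Dimension check: dim(chi_2)*dim(chi_0) = 1*1 = 1 and sum (mult * dim) = 1*1 = 1.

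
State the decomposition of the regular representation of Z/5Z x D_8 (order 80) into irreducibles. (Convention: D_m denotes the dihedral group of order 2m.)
Each irreducible V_i of dimension d_i appears with multiplicity d_i, i.e. rho_reg = (direct sum over all irreducibles V_i) d_i V_i. The irreducible dimensions for Z/5Z x D_8 are 1, 1, 1, 1, 1, 1, 1, 1, 1, 1, 1, 1, 1, 1, 1, 1, 1, 1, 1, 1, 2, 2, 2, 2, 2, 2, 2, 2, 2, 2, 2, 2, 2, 2, 2: 20 irreducibles of dimension 1, each with multiplicity 1; 15 irreducibles of dimension 2, each with multiplicity 2. Total dimension 20*1*1 + 15*2*2 = 80 = |G|.

Proof sketch: General theorem: in the regular representation of a finite group G, each irreducible appears with multiplicity equal to its dimension. Check: dim(rho_reg) = sum d_i^2 = 1 + 1 + 1 + 1 + 1 + 1 + 1 + 1 + 1 + 1 + 1 + 1 + 1 + 1 + 1 + 1 + 1 + 1 + 1 + 1 + 4 + 4 + 4 + 4 + 4 + 4 + 4 + 4 + 4 + 4 + 4 + 4 + 4 + 4 + 4 = 80 = |G|.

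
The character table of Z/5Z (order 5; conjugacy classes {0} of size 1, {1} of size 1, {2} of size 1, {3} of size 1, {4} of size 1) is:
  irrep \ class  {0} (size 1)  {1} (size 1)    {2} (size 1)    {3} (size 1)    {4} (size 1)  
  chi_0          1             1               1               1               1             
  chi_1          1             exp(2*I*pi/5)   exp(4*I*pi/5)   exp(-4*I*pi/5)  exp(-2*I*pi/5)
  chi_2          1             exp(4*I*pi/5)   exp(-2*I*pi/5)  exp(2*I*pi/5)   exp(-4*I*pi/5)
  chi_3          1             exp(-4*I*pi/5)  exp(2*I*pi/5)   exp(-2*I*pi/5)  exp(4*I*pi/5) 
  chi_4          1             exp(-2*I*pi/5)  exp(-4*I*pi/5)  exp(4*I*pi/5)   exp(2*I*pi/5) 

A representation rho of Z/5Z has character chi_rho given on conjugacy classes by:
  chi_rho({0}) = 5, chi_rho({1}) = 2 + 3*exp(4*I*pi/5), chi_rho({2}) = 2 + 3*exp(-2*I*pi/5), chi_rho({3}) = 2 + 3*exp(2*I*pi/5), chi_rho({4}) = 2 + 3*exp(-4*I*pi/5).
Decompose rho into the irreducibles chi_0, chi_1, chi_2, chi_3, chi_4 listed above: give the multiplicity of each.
Multiplicities: chi_0: 2, chi_1: 0, chi_2: 3, chi_3: 0, chi_4: 0.

Why: Use <chi_rho, chi> = (1/|G|) sum_C |C| * chi_rho(C) * conj(chi(C)) with |G| = 5 for each irreducible chi in the table:
  <chi_rho, chi_0> = (1/5)[1*(5)*conj(1) + 1*(2 + 3*exp(4*I*pi/5))*conj(1) + 1*(2 + 3*exp(-2*I*pi/5))*conj(1) + 1*(2 + 3*exp(2*I*pi/5))*conj(1) + 1*(2 + 3*exp(-4*I*pi/5))*conj(1)]
      = (1/5)[(5) + (2 + 3*exp(4*I*pi/5)) + (2 + 3*exp(-2*I*pi/5)) + (2 + 3*exp(2*I*pi/5)) + (2 + 3*exp(-4*I*pi/5))] = 10/5 = 2
  <chi_rho, chi_1> = (1/5)[1*(5)*conj(1) + 1*(2 + 3*exp(4*I*pi/5))*conj(exp(2*I*pi/5)) + 1*(2 + 3*exp(-2*I*pi/5))*conj(exp(4*I*pi/5)) + 1*(2 + 3*exp(2*I*pi/5))*conj(exp(-4*I*pi/5)) + 1*(2 + 3*exp(-4*I*pi/5))*conj(exp(-2*I*pi/5))]
      = (1/5)[(5) + (2*exp(-2*I*pi/5) + 3*exp(2*I*pi/5)) + (2*exp(-4*I*pi/5) + 3*exp(4*I*pi/5)) + (3*exp(-4*I*pi/5) + 2*exp(4*I*pi/5)) + (3*exp(-2*I*pi/5) + 2*exp(2*I*pi/5))] = 0/5 = 0
  <chi_rho, chi_2> = (1/5)[1*(5)*conj(1) + 1*(2 + 3*exp(4*I*pi/5))*conj(exp(4*I*pi/5)) + 1*(2 + 3*exp(-2*I*pi/5))*conj(exp(-2*I*pi/5)) + 1*(2 + 3*exp(2*I*pi/5))*conj(exp(2*I*pi/5)) + 1*(2 + 3*exp(-4*I*pi/5))*conj(exp(-4*I*pi/5))]
      = (1/5)[(5) + (3 + 2*exp(-4*I*pi/5)) + (3 + 2*exp(2*I*pi/5)) + (3 + 2*exp(-2*I*pi/5)) + (3 + 2*exp(4*I*pi/5))] = 15/5 = 3
  <chi_rho, chi_3> = (1/5)[1*(5)*conj(1) + 1*(2 + 3*exp(4*I*pi/5))*conj(exp(-4*I*pi/5)) + 1*(2 + 3*exp(-2*I*pi/5))*conj(exp(2*I*pi/5)) + 1*(2 + 3*exp(2*I*pi/5))*conj(exp(-2*I*pi/5)) + 1*(2 + 3*exp(-4*I*pi/5))*conj(exp(4*I*pi/5))]
      = (1/5)[(5) + (3*exp(-2*I*pi/5) + 2*exp(4*I*pi/5)) + (2*exp(-2*I*pi/5) + 3*exp(-4*I*pi/5)) + (3*exp(4*I*pi/5) + 2*exp(2*I*pi/5)) + (2*exp(-4*I*pi/5) + 3*exp(2*I*pi/5))] = 0/5 = 0
  <chi_rho, chi_4> = (1/5)[1*(5)*conj(1) + 1*(2 + 3*exp(4*I*pi/5))*conj(exp(-2*I*pi/5)) + 1*(2 + 3*exp(-2*I*pi/5))*conj(exp(-4*I*pi/5)) + 1*(2 + 3*exp(2*I*pi/5))*conj(exp(4*I*pi/5)) + 1*(2 + 3*exp(-4*I*pi/5))*conj(exp(2*I*pi/5))]
      = (1/5)[(5) + (3*exp(-4*I*pi/5) + 2*exp(2*I*pi/5)) + (2*exp(4*I*pi/5) + 3*exp(2*I*pi/5)) + (3*exp(-2*I*pi/5) + 2*exp(-4*I*pi/5)) + (2*exp(-2*I*pi/5) + 3*exp(4*I*pi/5))] = 0/5 = 0
(Exp terms are combined using exp(i*s)*conj(exp(i*t)) = exp(i*(s-t)), and sums of them are collapsed using the identity that for every m > 1 the m distinct m-th roots of unity sum to 0, e.g. 1 + exp(2*I*pi/3) + exp(-2*I*pi/3) = 0.)
Dimension check: dim(rho) = sum (mult * dim) = 2*1 + 0*1 + 3*1 + 0*1 + 0*1 = 5 = chi_rho(e) = 5.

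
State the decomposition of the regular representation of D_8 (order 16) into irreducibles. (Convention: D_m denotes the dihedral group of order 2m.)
Each irreducible V_i of dimension d_i appears with multiplicity d_i, i.e. rho_reg = (direct sum over all irreducibles V_i) d_i V_i. The irreducible dimensions for D_8 are 1, 1, 1, 1, 2, 2, 2: 4 irreducibles of dimension 1, each with multiplicity 1; 3 irreducibles of dimension 2, each with multiplicity 2. Total dimension 4*1*1 + 3*2*2 = 16 = |G|.

Solution. General theorem: in the regular representation of a finite group G, each irreducible appears with multiplicity equal to its dimension. Check: dim(rho_reg) = sum d_i^2 = 1 + 1 + 1 + 1 + 4 + 4 + 4 = 16 = |G|.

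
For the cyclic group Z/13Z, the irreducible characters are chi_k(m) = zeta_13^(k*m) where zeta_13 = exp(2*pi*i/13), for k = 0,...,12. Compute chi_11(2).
chi_11(2) = zeta_13^22 = exp(-8*I*pi/13)

Working: chi_11(2) = zeta_13^(11*2) = zeta_13^22. Since zeta_13^13 = 1, this equals zeta_13^9 = exp(2*pi*i*9/13) = exp(-8*I*pi/13).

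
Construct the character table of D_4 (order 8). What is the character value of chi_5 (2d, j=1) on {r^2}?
Conjugacy classes: {e} of size 1, {r^2} of size 1, {r^1, r^3} of size 2, {s, sr^2, ...} of size 2, {sr, sr^3, ...} of size 2.
Character table:
  irrep \ class              {e} (size 1)  {r^2} (size 1)  {r^1, r^3} (size 2)  {s, sr^2, ...} (size 2)  {sr, sr^3, ...} (size 2)
  chi_1 (triv)               1             1               1                    1                        1                       
  chi_2 (sign: r->1, s->-1)  1             1               1                    -1                       -1                      
  chi_3 (r->-1, s->1)        1             1               -1                   1                        -1                      
  chi_4 (r->-1, s->-1)       1             1               -1                   -1                       1                       
  chi_5 (2d, j=1)            2             -2              0                    0                        0                       

Spot check: chi_5 (2d, j=1) on {r^2} = -2.

Details: D_4 has order 2*4 = 8 with 5 conjugacy classes, hence 5 irreducibles. Sum of squared dims 1 + 1 + 1 + 1 + 4 = 8 = |G|. Linear characters come from the abelianisation; the 2-dimensional irreps have character r^k -> 2*cos(2*pi*j*k/4), reflections -> 0.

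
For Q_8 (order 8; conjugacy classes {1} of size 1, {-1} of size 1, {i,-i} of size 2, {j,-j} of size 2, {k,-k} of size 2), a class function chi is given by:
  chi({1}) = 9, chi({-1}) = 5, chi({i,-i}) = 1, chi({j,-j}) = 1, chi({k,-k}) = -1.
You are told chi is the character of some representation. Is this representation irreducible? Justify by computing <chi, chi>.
Not irreducible (reducible): <chi, chi> = 14 > 1.

Why: <chi, chi> = (1/|G|) sum_C |C| * |chi(C)|^2 = (1/8)[1*|9|^2 + 1*|5|^2 + 2*|1|^2 + 2*|1|^2 + 2*|-1|^2]
  = (1/8)[(81) + (25) + (2) + (2) + (2)] = 112/8 = 14.
A character is irreducible iff <chi, chi> = 1, so this representation is reducible.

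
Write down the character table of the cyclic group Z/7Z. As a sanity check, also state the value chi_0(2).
Character table of Z/7Z (irreps indexed chi_0,...,chi_6 with chi_k(m) = zeta_7^(k*m), zeta_7 = exp(2*pi*i/7)):
  irrep \ class  {0} (size 1)  {1} (size 1)    {2} (size 1)    {3} (size 1)    {4} (size 1)    {5} (size 1)    {6} (size 1)  
  chi_0          1             1               1               1               1               1               1             
  chi_1          1             exp(2*I*pi/7)   exp(4*I*pi/7)   exp(6*I*pi/7)   exp(-6*I*pi/7)  exp(-4*I*pi/7)  exp(-2*I*pi/7)
  chi_2          1             exp(4*I*pi/7)   exp(-6*I*pi/7)  exp(-2*I*pi/7)  exp(2*I*pi/7)   exp(6*I*pi/7)   exp(-4*I*pi/7)
  chi_3          1             exp(6*I*pi/7)   exp(-2*I*pi/7)  exp(4*I*pi/7)   exp(-4*I*pi/7)  exp(2*I*pi/7)   exp(-6*I*pi/7)
  chi_4          1             exp(-6*I*pi/7)  exp(2*I*pi/7)   exp(-4*I*pi/7)  exp(4*I*pi/7)   exp(-2*I*pi/7)  exp(6*I*pi/7) 
  chi_5          1             exp(-4*I*pi/7)  exp(6*I*pi/7)   exp(2*I*pi/7)   exp(-2*I*pi/7)  exp(-6*I*pi/7)  exp(4*I*pi/7) 
  chi_6          1             exp(-2*I*pi/7)  exp(-4*I*pi/7)  exp(-6*I*pi/7)  exp(6*I*pi/7)   exp(4*I*pi/7)   exp(2*I*pi/7) 

Spot check: chi_0(2) = zeta_7^(0*2) = zeta_7^0 = 1.

Z/7Z is abelian, so all 7 irreducible complex representations are 1-dimensional. They are given by chi_k(m) = zeta_7^(k*m) for k = 0,...,6. Row orthogonality: sum_m chi_k(m) conj(chi_l(m)) = 7 * [k = l].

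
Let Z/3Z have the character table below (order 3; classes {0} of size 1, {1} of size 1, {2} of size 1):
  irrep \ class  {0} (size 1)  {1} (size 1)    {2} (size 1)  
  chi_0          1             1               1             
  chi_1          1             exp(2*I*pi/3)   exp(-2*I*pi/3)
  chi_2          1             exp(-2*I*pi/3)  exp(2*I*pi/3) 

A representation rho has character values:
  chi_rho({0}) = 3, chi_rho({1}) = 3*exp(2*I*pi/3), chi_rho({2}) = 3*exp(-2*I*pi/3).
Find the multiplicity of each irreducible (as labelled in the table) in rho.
Multiplicities: chi_0: 0, chi_1: 3, chi_2: 0.

Argument: Use <chi_rho, chi> = (1/|G|) sum_C |C| * chi_rho(C) * conj(chi(C)) with |G| = 3 for each irreducible chi in the table:
  <chi_rho, chi_0> = (1/3)[1*(3)*conj(1) + 1*(3*exp(2*I*pi/3))*conj(1) + 1*(3*exp(-2*I*pi/3))*conj(1)]
      = (1/3)[(3) + (3*exp(2*I*pi/3)) + (3*exp(-2*I*pi/3))] = 0/3 = 0
  <chi_rho, chi_1> = (1/3)[1*(3)*conj(1) + 1*(3*exp(2*I*pi/3))*conj(exp(2*I*pi/3)) + 1*(3*exp(-2*I*pi/3))*conj(exp(-2*I*pi/3))]
      = (1/3)[(3) + (3) + (3)] = 9/3 = 3
  <chi_rho, chi_2> = (1/3)[1*(3)*conj(1) + 1*(3*exp(2*I*pi/3))*conj(exp(-2*I*pi/3)) + 1*(3*exp(-2*I*pi/3))*conj(exp(2*I*pi/3))]
      = (1/3)[(3) + (3*exp(-2*I*pi/3)) + (3*exp(2*I*pi/3))] = 0/3 = 0
(Exp terms are combined using exp(i*s)*conj(exp(i*t)) = exp(i*(s-t)), and sums of them are collapsed using the identity that for every m > 1 the m distinct m-th roots of unity sum to 0, e.g. 1 + exp(2*I*pi/3) + exp(-2*I*pi/3) = 0.)
Dimension check: dim(rho) = sum (mult * dim) = 0*1 + 3*1 + 0*1 = 3 = chi_rho(e) = 3.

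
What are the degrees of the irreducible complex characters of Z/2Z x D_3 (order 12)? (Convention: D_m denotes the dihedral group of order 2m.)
Dimensions: 1, 1, 1, 1, 2, 2

There are 6 irreducibles (= number of conjugacy classes). Their dimensions d_i satisfy sum d_i^2 = |G| = 12: 1 + 1 + 1 + 1 + 4 + 4 = 12. (For the product with Z/2Z: each of the 2 1-dim characters of Z/2Z tensors with each irrep of D_3, giving 2 copies of each D_3-dimension.)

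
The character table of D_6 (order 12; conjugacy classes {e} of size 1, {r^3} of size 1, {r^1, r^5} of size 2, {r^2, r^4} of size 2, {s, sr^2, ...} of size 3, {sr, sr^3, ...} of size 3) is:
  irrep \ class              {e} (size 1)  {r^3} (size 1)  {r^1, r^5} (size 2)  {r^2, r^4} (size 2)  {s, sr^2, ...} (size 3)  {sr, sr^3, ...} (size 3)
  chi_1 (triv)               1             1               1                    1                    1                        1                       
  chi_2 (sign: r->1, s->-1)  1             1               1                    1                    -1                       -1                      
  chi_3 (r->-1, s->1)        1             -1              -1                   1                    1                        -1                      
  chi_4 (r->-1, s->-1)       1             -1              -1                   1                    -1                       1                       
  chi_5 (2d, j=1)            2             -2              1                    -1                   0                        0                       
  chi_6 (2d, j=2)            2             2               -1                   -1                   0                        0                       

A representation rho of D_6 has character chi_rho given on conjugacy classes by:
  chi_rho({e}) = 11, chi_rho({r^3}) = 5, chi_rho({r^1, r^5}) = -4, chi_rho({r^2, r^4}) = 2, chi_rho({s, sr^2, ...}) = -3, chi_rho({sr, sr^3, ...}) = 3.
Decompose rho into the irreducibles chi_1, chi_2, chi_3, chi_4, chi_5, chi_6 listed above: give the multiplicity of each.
Multiplicities: chi_1: 1, chi_2: 1, chi_3: 0, chi_4: 3, chi_5: 0, chi_6: 3.

Justification: Use <chi_rho, chi> = (1/|G|) sum_C |C| * chi_rho(C) * conj(chi(C)) with |G| = 12 for each irreducible chi in the table:
  <chi_rho, chi_1> = (1/12)[1*(11)*conj(1) + 1*(5)*conj(1) + 2*(-4)*conj(1) + 2*(2)*conj(1) + 3*(-3)*conj(1) + 3*(3)*conj(1)]
      = (1/12)[(11) + (5) + (-8) + (4) + (-9) + (9)] = 12/12 = 1
  <chi_rho, chi_2> = (1/12)[1*(11)*conj(1) + 1*(5)*conj(1) + 2*(-4)*conj(1) + 2*(2)*conj(1) + 3*(-3)*conj(-1) + 3*(3)*conj(-1)]
      = (1/12)[(11) + (5) + (-8) + (4) + (9) + (-9)] = 12/12 = 1
  <chi_rho, chi_3> = (1/12)[1*(11)*conj(1) + 1*(5)*conj(-1) + 2*(-4)*conj(-1) + 2*(2)*conj(1) + 3*(-3)*conj(1) + 3*(3)*conj(-1)]
      = (1/12)[(11) + (-5) + (8) + (4) + (-9) + (-9)] = 0/12 = 0
  <chi_rho, chi_4> = (1/12)[1*(11)*conj(1) + 1*(5)*conj(-1) + 2*(-4)*conj(-1) + 2*(2)*conj(1) + 3*(-3)*conj(-1) + 3*(3)*conj(1)]
      = (1/12)[(11) + (-5) + (8) + (4) + (9) + (9)] = 36/12 = 3
  <chi_rho, chi_5> = (1/12)[1*(11)*conj(2) + 1*(5)*conj(-2) + 2*(-4)*conj(1) + 2*(2)*conj(-1) + 3*(-3)*conj(0) + 3*(3)*conj(0)]
      = (1/12)[(22) + (-10) + (-8) + (-4) + (0) + (0)] = 0/12 = 0
  <chi_rho, chi_6> = (1/12)[1*(11)*conj(2) + 1*(5)*conj(2) + 2*(-4)*conj(-1) + 2*(2)*conj(-1) + 3*(-3)*conj(0) + 3*(3)*conj(0)]
      = (1/12)[(22) + (10) + (8) + (-4) + (0) + (0)] = 36/12 = 3
Dimension check: dim(rho) = sum (mult * dim) = 1*1 + 1*1 + 0*1 + 3*1 + 0*2 + 3*2 = 11 = chi_rho(e) = 11.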